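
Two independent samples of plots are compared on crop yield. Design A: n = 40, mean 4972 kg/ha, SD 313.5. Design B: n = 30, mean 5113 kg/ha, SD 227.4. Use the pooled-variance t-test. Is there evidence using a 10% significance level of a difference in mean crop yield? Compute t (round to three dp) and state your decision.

t = -2.085; reject H0

Let group 1 = design A, group 2 = design B. H0: μ_1 = μ_2; H1: μ_1 ≠ μ_2 (two-sample pooled-variance t-test, two-sided).
s_p² = [(40−1)·313.5² + (30−1)·227.4²]/(40+30−2) = 78420.9
t = (4972 − 5113)/√[78420.9·(1/40 + 1/30)] = -2.085
df = n₁ + n₂ − 2 = 68
Two-sided p-value ≈ 0.0409
Since p ≈ 0.0409 < α = 0.1, reject H0; the evidence is statistically significant.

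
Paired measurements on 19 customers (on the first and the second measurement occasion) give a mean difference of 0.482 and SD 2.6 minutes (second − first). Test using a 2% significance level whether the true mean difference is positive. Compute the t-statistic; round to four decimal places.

0.8081

H0: μ_d = 0; H1: μ_d > 0 (paired t-test on the differences, right-tailed).
t = d̄/(s_d/√n) = 0.482/(2.6/√19) = 0.8081
df = n − 1 = 18
p-value = P(T ≥ 0.8081) ≈ 0.215
Since p ≈ 0.215 > α = 0.02, fail to reject H0; the evidence is not statistically significant.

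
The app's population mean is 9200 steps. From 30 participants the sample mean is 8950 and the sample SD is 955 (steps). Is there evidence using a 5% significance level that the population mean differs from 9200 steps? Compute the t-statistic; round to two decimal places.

H0: μ = 9200; H1: μ ≠ 9200 (one-sample t-test, two-sided).
t = (x̄ − μ₀)/(s/√n) = (8950 − 9200)/(955/√30) = -1.43
df = n − 1 = 29
Two-sided p-value ≈ 0.162
Since p ≈ 0.162 > α = 0.05, fail to reject H0; the data do not provide sufficient evidence against H0.

-1.43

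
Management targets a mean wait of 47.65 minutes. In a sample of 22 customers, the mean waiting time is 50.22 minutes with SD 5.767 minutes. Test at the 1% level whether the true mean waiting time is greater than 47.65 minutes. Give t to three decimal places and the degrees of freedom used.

t = 2.090, df = 21

H0: μ = 47.65; H1: μ > 47.65 (one-sample t-test, right-tailed).
t = (x̄ − μ₀)/(s/√n) = (50.22 − 47.65)/(5.767/√22) = 2.090
df = n − 1 = 21
p-value = P(T ≥ 2.090) ≈ 0.0245
Since p ≈ 0.0245 > α = 0.01, fail to reject H0; the evidence is not statistically significant.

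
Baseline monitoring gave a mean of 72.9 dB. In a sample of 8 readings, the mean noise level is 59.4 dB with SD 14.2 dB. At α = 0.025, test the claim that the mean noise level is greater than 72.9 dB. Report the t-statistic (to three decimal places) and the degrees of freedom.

t = -2.689, df = 7

H0: μ = 72.9; H1: μ > 72.9 (one-sample t-test, right-tailed).
t = (x̄ − μ₀)/(s/√n) = (59.4 − 72.9)/(14.2/√8) = -2.689
df = n − 1 = 7
p-value = P(T ≥ -2.689) ≈ 0.984
Since p ≈ 0.984 > α = 0.025, fail to reject H0; the data do not provide sufficient evidence against H0.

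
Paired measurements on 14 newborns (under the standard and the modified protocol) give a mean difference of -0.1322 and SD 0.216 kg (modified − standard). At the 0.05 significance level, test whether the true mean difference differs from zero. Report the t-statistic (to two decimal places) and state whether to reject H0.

H0: μ_d = 0; H1: μ_d ≠ 0 (paired t-test on the differences, two-sided).
t = d̄/(s_d/√n) = -0.1322/(0.216/√14) = -2.29
df = n − 1 = 13
Two-sided p-value ≈ 0.039
Since p ≈ 0.039 < α = 0.05, reject H0; the evidence is statistically significant.

t = -2.29; reject H0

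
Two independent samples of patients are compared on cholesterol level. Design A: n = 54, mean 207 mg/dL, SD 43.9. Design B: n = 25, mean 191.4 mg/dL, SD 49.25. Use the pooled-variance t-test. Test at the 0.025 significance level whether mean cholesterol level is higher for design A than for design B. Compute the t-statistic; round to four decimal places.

Let group 1 = design A, group 2 = design B. H0: μ_1 = μ_2; H1: μ_1 > μ_2 (two-sample pooled-variance t-test, right-tailed).
s_p² = [(54−1)·43.9² + (25−1)·49.25²]/(54+25−2) = 2082.54
t = (207 − 191.4)/√[2082.54·(1/54 + 1/25)] = 1.4131
df = n₁ + n₂ − 2 = 77
p-value = P(T ≥ 1.4131) ≈ 0.081
Since p ≈ 0.081 > α = 0.025, fail to reject H0; the evidence is not statistically significant.

1.4131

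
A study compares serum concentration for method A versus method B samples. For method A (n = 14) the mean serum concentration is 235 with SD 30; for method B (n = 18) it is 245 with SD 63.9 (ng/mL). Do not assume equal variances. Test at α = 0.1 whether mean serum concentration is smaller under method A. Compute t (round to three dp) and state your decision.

t = -0.586; fail to reject H0

Let group 1 = method A, group 2 = method B. H0: μ_1 = μ_2; H1: μ_1 < μ_2 (Welch's two-sample t-test, left-tailed).
t = (x̄_1 − x̄_2)/√(s_1²/n_1 + s_2²/n_2) = (235 − 245)/√(30²/14 + 63.9²/18) = -0.586
Welch–Satterthwaite df ≈ 25.34
p-value = P(T ≤ -0.586) ≈ 0.2815
Since p ≈ 0.2815 > α = 0.1, fail to reject H0; the data do not provide sufficient evidence against H0.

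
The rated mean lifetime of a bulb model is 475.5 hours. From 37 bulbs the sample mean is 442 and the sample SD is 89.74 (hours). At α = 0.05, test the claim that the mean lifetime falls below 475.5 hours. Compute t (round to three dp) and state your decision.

t = -2.271; reject H0

H0: μ = 475.5; H1: μ < 475.5 (one-sample t-test, left-tailed).
t = (x̄ − μ₀)/(s/√n) = (442 − 475.5)/(89.74/√37) = -2.271
df = n − 1 = 36
p-value = P(T ≤ -2.271) ≈ 0.015
Since p ≈ 0.015 < α = 0.05, reject H0; the data support H1.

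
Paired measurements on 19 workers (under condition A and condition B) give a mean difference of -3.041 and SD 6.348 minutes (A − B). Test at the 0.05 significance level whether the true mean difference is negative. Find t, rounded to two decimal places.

H0: μ_d = 0; H1: μ_d < 0 (paired t-test on the differences, left-tailed).
t = d̄/(s_d/√n) = -3.041/(6.348/√19) = -2.09
df = n − 1 = 18
p-value = P(T ≤ -2.09) ≈ 0.0256
Since p ≈ 0.0256 < α = 0.05, reject H0; the evidence is statistically significant.

-2.09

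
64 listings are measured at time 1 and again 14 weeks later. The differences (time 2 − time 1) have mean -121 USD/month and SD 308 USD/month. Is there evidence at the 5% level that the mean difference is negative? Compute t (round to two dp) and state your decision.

H0: μ_d = 0; H1: μ_d < 0 (paired t-test on the differences, left-tailed).
t = d̄/(s_d/√n) = -121/(308/√64) = -3.14
df = n − 1 = 63
p-value = P(T ≤ -3.14) ≈ 0.001
Since p ≈ 0.001 < α = 0.05, reject H0; the data support H1.

t = -3.14; reject H0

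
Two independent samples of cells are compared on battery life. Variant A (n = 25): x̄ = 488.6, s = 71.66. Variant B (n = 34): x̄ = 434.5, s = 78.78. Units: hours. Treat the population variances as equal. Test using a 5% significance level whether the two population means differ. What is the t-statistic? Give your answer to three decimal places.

2.707

Let group 1 = variant A, group 2 = variant B. H0: μ_1 = μ_2; H1: μ_1 ≠ μ_2 (two-sample pooled-variance t-test, two-sided).
s_p² = [(25−1)·71.66² + (34−1)·78.78²]/(25+34−2) = 5755.29
t = (488.6 − 434.5)/√[5755.29·(1/25 + 1/34)] = 2.707
df = n₁ + n₂ − 2 = 57
Two-sided p-value ≈ 0.0089
Since p ≈ 0.0089 < α = 0.05, reject H0; the evidence is statistically significant.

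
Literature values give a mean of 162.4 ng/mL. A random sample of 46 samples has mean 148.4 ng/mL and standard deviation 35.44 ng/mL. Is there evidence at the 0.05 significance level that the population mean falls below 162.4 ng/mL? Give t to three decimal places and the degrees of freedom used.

H0: μ = 162.4; H1: μ < 162.4 (one-sample t-test, left-tailed).
t = (x̄ − μ₀)/(s/√n) = (148.4 − 162.4)/(35.44/√46) = -2.679
df = n − 1 = 45
p-value = P(T ≤ -2.679) ≈ 0.005
Since p ≈ 0.005 < α = 0.05, reject H0; the data support H1.

t = -2.679, df = 45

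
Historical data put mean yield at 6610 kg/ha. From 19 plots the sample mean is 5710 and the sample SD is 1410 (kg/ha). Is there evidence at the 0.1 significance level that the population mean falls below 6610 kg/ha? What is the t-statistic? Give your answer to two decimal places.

-2.78

H0: μ = 6610; H1: μ < 6610 (one-sample t-test, left-tailed).
t = (x̄ − μ₀)/(s/√n) = (5710 − 6610)/(1410/√19) = -2.78
df = n − 1 = 18
p-value = P(T ≤ -2.78) ≈ 0.006
Since p ≈ 0.006 < α = 0.1, reject H0; the data support H1.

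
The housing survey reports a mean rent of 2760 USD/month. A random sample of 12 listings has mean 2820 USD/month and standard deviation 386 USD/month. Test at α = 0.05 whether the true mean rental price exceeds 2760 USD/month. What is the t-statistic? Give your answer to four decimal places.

0.5385

H0: μ = 2760; H1: μ > 2760 (one-sample t-test, right-tailed).
t = (x̄ − μ₀)/(s/√n) = (2820 − 2760)/(386/√12) = 0.5385
df = n − 1 = 11
p-value = P(T ≥ 0.5385) ≈ 0.300
Since p ≈ 0.300 > α = 0.05, fail to reject H0; the data do not provide sufficient evidence against H0.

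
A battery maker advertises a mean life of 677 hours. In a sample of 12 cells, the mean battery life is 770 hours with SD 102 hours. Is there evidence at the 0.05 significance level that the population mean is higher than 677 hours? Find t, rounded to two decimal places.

3.16

H0: μ = 677; H1: μ > 677 (one-sample t-test, right-tailed).
t = (x̄ − μ₀)/(s/√n) = (770 − 677)/(102/√12) = 3.16
df = n − 1 = 11
p-value = P(T ≥ 3.16) ≈ 0.0046
Since p ≈ 0.0046 < α = 0.05, reject H0; the evidence is statistically significant.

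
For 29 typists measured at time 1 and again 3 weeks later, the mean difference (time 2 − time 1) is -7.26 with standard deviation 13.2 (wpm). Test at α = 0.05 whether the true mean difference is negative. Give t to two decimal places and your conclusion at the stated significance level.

t = -2.96; reject H0

H0: μ_d = 0; H1: μ_d < 0 (paired t-test on the differences, left-tailed).
t = d̄/(s_d/√n) = -7.26/(13.2/√29) = -2.96
df = n − 1 = 28
p-value = P(T ≤ -2.96) ≈ 0.003
Since p ≈ 0.003 < α = 0.05, reject H0; the data support H1.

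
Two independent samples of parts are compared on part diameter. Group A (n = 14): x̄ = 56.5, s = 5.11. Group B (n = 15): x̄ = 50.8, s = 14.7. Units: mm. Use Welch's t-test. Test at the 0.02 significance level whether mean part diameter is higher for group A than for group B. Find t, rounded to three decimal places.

1.413

Let group 1 = group A, group 2 = group B. H0: μ_1 = μ_2; H1: μ_1 > μ_2 (Welch's two-sample t-test, right-tailed).
t = (x̄_1 − x̄_2)/√(s_1²/n_1 + s_2²/n_2) = (56.5 − 50.8)/√(5.11²/14 + 14.7²/15) = 1.413
Welch–Satterthwaite df ≈ 17.54
p-value = P(T ≥ 1.413) ≈ 0.0876
Since p ≈ 0.0876 > α = 0.02, fail to reject H0; the evidence is not statistically significant.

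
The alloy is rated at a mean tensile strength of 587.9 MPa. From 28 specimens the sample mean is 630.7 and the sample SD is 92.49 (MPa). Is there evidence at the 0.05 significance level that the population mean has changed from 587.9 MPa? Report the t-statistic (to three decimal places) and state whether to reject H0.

H0: μ = 587.9; H1: μ ≠ 587.9 (one-sample t-test, two-sided).
t = (x̄ − μ₀)/(s/√n) = (630.7 − 587.9)/(92.49/√28) = 2.449
df = n − 1 = 27
Two-sided p-value ≈ 0.0211
Since p ≈ 0.0211 < α = 0.05, reject H0; the evidence is statistically significant.

t = 2.449; reject H0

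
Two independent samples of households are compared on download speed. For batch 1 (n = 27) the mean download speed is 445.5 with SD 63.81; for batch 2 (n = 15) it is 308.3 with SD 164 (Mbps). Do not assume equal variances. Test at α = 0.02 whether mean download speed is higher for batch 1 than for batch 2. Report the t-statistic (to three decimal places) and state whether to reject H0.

t = 3.112; reject H0

Let group 1 = batch 1, group 2 = batch 2. H0: μ_1 = μ_2; H1: μ_1 > μ_2 (Welch's two-sample t-test, right-tailed).
t = (x̄_1 − x̄_2)/√(s_1²/n_1 + s_2²/n_2) = (445.5 − 308.3)/√(63.81²/27 + 164²/15) = 3.112
Welch–Satterthwaite df ≈ 16.39
p-value = P(T ≥ 3.112) ≈ 0.003
Since p ≈ 0.003 < α = 0.02, reject H0; the data support H1.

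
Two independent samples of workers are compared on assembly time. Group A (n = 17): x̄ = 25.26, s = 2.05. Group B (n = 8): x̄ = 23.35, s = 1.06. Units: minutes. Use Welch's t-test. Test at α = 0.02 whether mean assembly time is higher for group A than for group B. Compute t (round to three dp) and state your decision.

Let group 1 = group A, group 2 = group B. H0: μ_1 = μ_2; H1: μ_1 > μ_2 (Welch's two-sample t-test, right-tailed).
t = (x̄_1 − x̄_2)/√(s_1²/n_1 + s_2²/n_2) = (25.26 − 23.35)/√(2.05²/17 + 1.06²/8) = 3.068
Welch–Satterthwaite df ≈ 22.64
p-value = P(T ≥ 3.068) ≈ 0.0028
Since p ≈ 0.0028 < α = 0.02, reject H0; the data support H1.

t = 3.068; reject H0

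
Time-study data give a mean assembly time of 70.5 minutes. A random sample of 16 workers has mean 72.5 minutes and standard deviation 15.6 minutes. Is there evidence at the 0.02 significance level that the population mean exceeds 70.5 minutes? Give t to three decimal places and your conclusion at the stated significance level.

H0: μ = 70.5; H1: μ > 70.5 (one-sample t-test, right-tailed).
t = (x̄ − μ₀)/(s/√n) = (72.5 − 70.5)/(15.6/√16) = 0.513
df = n − 1 = 15
p-value = P(T ≥ 0.513) ≈ 0.3078
Since p ≈ 0.3078 > α = 0.02, fail to reject H0; the data do not provide sufficient evidence against H0.

t = 0.513; fail to reject H0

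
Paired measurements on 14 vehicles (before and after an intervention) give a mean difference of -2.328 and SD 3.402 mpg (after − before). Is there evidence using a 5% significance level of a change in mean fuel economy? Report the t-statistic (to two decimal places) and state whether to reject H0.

H0: μ_d = 0; H1: μ_d ≠ 0 (paired t-test on the differences, two-sided).
t = d̄/(s_d/√n) = -2.328/(3.402/√14) = -2.56
df = n − 1 = 13
Two-sided p-value ≈ 0.0237
Since p ≈ 0.0237 < α = 0.05, reject H0; the evidence is statistically significant.

t = -2.56; reject H0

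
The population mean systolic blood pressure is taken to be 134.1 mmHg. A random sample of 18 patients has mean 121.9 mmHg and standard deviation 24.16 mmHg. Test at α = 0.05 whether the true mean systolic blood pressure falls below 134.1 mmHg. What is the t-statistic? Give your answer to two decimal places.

H0: μ = 134.1; H1: μ < 134.1 (one-sample t-test, left-tailed).
t = (x̄ − μ₀)/(s/√n) = (121.9 − 134.1)/(24.16/√18) = -2.14
df = n − 1 = 17
p-value = P(T ≤ -2.14) ≈ 0.0235
Since p ≈ 0.0235 < α = 0.05, reject H0; the evidence is statistically significant.

-2.14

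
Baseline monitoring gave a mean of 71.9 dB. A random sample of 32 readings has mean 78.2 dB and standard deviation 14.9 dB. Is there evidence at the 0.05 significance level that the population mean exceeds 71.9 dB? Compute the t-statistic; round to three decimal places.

H0: μ = 71.9; H1: μ > 71.9 (one-sample t-test, right-tailed).
t = (x̄ − μ₀)/(s/√n) = (78.2 − 71.9)/(14.9/√32) = 2.392
df = n − 1 = 31
p-value = P(T ≥ 2.392) ≈ 0.012
Since p ≈ 0.012 < α = 0.05, reject H0; the data support H1.

2.392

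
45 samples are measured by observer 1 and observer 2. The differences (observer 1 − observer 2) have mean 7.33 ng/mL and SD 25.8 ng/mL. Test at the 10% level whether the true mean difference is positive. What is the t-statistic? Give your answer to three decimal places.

1.906

H0: μ_d = 0; H1: μ_d > 0 (paired t-test on the differences, right-tailed).
t = d̄/(s_d/√n) = 7.33/(25.8/√45) = 1.906
df = n − 1 = 44
p-value = P(T ≥ 1.906) ≈ 0.032
Since p ≈ 0.032 < α = 0.1, reject H0; the data support H1.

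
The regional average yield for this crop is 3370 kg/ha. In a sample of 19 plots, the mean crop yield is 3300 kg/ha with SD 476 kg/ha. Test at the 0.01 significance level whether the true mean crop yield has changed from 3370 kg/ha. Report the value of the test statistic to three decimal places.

-0.641

H0: μ = 3370; H1: μ ≠ 3370 (one-sample t-test, two-sided).
t = (x̄ − μ₀)/(s/√n) = (3300 − 3370)/(476/√19) = -0.641
df = n − 1 = 18
Two-sided p-value ≈ 0.5296
Since p ≈ 0.5296 > α = 0.01, fail to reject H0; the evidence is not statistically significant.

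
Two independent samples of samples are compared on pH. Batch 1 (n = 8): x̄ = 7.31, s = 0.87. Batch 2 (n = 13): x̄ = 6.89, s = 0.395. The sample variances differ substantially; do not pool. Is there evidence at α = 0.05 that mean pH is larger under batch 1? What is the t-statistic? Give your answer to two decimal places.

Let group 1 = batch 1, group 2 = batch 2. H0: μ_1 = μ_2; H1: μ_1 > μ_2 (Welch's two-sample t-test, right-tailed).
t = (x̄_1 − x̄_2)/√(s_1²/n_1 + s_2²/n_2) = (7.31 − 6.89)/√(0.87²/8 + 0.395²/13) = 1.29
Welch–Satterthwaite df ≈ 8.81
p-value = P(T ≥ 1.29) ≈ 0.1156
Since p ≈ 0.1156 > α = 0.05, fail to reject H0; the evidence is not statistically significant.

1.29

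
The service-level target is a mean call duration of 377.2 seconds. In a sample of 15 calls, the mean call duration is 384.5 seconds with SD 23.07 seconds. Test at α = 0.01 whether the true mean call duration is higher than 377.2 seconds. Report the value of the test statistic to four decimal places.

1.2255

H0: μ = 377.2; H1: μ > 377.2 (one-sample t-test, right-tailed).
t = (x̄ − μ₀)/(s/√n) = (384.5 − 377.2)/(23.07/√15) = 1.2255
df = n − 1 = 14
p-value = P(T ≥ 1.2255) ≈ 0.120
Since p ≈ 0.120 > α = 0.01, fail to reject H0; the data do not provide sufficient evidence against H0.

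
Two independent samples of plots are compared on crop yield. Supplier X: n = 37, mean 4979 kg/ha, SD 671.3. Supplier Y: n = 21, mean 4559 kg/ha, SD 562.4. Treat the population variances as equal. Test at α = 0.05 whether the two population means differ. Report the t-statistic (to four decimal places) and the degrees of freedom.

t = 2.4226, df = 56

Let group 1 = supplier X, group 2 = supplier Y. H0: μ_1 = μ_2; H1: μ_1 ≠ μ_2 (two-sample pooled-variance t-test, two-sided).
s_p² = [(37−1)·671.3² + (21−1)·562.4²]/(37+21−2) = 402662
t = (4979 − 4559)/√[402662·(1/37 + 1/21)] = 2.4226
df = n₁ + n₂ − 2 = 56
Two-sided p-value ≈ 0.019
Since p ≈ 0.019 < α = 0.05, reject H0; the data support H1.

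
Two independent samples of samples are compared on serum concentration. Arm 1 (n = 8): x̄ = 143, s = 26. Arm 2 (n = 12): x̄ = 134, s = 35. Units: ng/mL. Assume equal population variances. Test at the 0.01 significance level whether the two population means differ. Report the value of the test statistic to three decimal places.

Let group 1 = arm 1, group 2 = arm 2. H0: μ_1 = μ_2; H1: μ_1 ≠ μ_2 (two-sample pooled-variance t-test, two-sided).
s_p² = [(8−1)·26² + (12−1)·35²]/(8+12−2) = 1011.5
t = (143 − 134)/√[1011.5·(1/8 + 1/12)] = 0.620
df = n₁ + n₂ − 2 = 18
Two-sided p-value ≈ 0.5430
Since p ≈ 0.5430 > α = 0.01, fail to reject H0; the data do not provide sufficient evidence against H0.

0.620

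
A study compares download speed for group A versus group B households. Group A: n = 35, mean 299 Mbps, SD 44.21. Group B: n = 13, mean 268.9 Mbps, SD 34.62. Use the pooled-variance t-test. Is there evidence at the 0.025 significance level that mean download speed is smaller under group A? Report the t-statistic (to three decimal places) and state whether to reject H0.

Let group 1 = group A, group 2 = group B. H0: μ_1 = μ_2; H1: μ_1 < μ_2 (two-sample pooled-variance t-test, left-tailed).
s_p² = [(35−1)·44.21² + (13−1)·34.62²]/(35+13−2) = 1757.31
t = (299 − 268.9)/√[1757.31·(1/35 + 1/13)] = 2.211
df = n₁ + n₂ − 2 = 46
p-value = P(T ≤ 2.211) ≈ 0.984
Since p ≈ 0.984 > α = 0.025, fail to reject H0; the evidence is not statistically significant.

t = 2.211; fail to reject H0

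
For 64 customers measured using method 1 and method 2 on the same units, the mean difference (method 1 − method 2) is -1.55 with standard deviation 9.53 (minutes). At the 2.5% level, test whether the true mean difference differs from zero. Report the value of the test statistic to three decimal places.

-1.301

H0: μ_d = 0; H1: μ_d ≠ 0 (paired t-test on the differences, two-sided).
t = d̄/(s_d/√n) = -1.55/(9.53/√64) = -1.301
df = n − 1 = 63
Two-sided p-value ≈ 0.1979
Since p ≈ 0.1979 > α = 0.025, fail to reject H0; the data do not provide sufficient evidence against H0.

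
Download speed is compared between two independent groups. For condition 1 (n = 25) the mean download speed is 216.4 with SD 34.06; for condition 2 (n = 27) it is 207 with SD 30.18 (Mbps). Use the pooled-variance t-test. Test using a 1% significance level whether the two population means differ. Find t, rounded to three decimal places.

Let group 1 = condition 1, group 2 = condition 2. H0: μ_1 = μ_2; H1: μ_1 ≠ μ_2 (two-sample pooled-variance t-test, two-sided).
s_p² = [(25−1)·34.06² + (27−1)·30.18²]/(25+27−2) = 1030.47
t = (216.4 − 207)/√[1030.47·(1/25 + 1/27)] = 1.055
df = n₁ + n₂ − 2 = 50
Two-sided p-value ≈ 0.296
Since p ≈ 0.296 > α = 0.01, fail to reject H0; the evidence is not statistically significant.

1.055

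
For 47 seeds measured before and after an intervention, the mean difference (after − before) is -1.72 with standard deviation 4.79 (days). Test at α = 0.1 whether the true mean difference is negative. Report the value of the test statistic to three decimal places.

H0: μ_d = 0; H1: μ_d < 0 (paired t-test on the differences, left-tailed).
t = d̄/(s_d/√n) = -1.72/(4.79/√47) = -2.462
df = n − 1 = 46
p-value = P(T ≤ -2.462) ≈ 0.009
Since p ≈ 0.009 < α = 0.1, reject H0; the evidence is statistically significant.

-2.462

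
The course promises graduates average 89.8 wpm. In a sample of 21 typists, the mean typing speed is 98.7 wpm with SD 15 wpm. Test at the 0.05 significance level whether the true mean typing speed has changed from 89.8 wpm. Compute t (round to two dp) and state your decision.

t = 2.72; reject H0

H0: μ = 89.8; H1: μ ≠ 89.8 (one-sample t-test, two-sided).
t = (x̄ − μ₀)/(s/√n) = (98.7 − 89.8)/(15/√21) = 2.72
df = n − 1 = 20
Two-sided p-value ≈ 0.013
Since p ≈ 0.013 < α = 0.05, reject H0; the evidence is statistically significant.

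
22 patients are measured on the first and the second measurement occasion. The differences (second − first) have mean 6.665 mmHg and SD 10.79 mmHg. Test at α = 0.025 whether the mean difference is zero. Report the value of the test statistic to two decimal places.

H0: μ_d = 0; H1: μ_d ≠ 0 (paired t-test on the differences, two-sided).
t = d̄/(s_d/√n) = 6.665/(10.79/√22) = 2.90
df = n − 1 = 21
Two-sided p-value ≈ 0.0086
Since p ≈ 0.0086 < α = 0.025, reject H0; the data support H1.

2.90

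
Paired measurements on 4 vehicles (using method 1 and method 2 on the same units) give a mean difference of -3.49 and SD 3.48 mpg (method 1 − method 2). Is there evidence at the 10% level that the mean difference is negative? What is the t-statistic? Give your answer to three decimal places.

H0: μ_d = 0; H1: μ_d < 0 (paired t-test on the differences, left-tailed).
t = d̄/(s_d/√n) = -3.49/(3.48/√4) = -2.006
df = n − 1 = 3
p-value = P(T ≤ -2.006) ≈ 0.0693
Since p ≈ 0.0693 < α = 0.1, reject H0; the evidence is statistically significant.

-2.006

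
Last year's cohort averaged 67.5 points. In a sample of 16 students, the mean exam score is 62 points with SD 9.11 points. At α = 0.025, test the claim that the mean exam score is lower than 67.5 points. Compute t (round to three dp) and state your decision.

t = -2.415; reject H0

H0: μ = 67.5; H1: μ < 67.5 (one-sample t-test, left-tailed).
t = (x̄ − μ₀)/(s/√n) = (62 − 67.5)/(9.11/√16) = -2.415
df = n − 1 = 15
p-value = P(T ≤ -2.415) ≈ 0.014
Since p ≈ 0.014 < α = 0.025, reject H0; the data support H1.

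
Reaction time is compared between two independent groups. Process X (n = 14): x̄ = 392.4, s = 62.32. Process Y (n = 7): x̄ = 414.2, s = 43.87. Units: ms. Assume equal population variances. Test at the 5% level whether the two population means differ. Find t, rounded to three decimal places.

Let group 1 = process X, group 2 = process Y. H0: μ_1 = μ_2; H1: μ_1 ≠ μ_2 (two-sample pooled-variance t-test, two-sided).
s_p² = [(14−1)·62.32² + (7−1)·43.87²]/(14+7−2) = 3265.09
t = (392.4 − 414.2)/√[3265.09·(1/14 + 1/7)] = -0.824
df = n₁ + n₂ − 2 = 19
Two-sided p-value ≈ 0.4201
Since p ≈ 0.4201 > α = 0.05, fail to reject H0; the data do not provide sufficient evidence against H0.

-0.824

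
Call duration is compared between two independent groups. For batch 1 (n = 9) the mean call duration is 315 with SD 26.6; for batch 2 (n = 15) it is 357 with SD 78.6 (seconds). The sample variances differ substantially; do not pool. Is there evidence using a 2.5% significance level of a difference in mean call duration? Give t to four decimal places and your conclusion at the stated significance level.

Let group 1 = batch 1, group 2 = batch 2. H0: μ_1 = μ_2; H1: μ_1 ≠ μ_2 (Welch's two-sample t-test, two-sided).
t = (x̄_1 − x̄_2)/√(s_1²/n_1 + s_2²/n_2) = (315 − 357)/√(26.6²/9 + 78.6²/15) = -1.8964
Welch–Satterthwaite df ≈ 18.66
Two-sided p-value ≈ 0.073
Since p ≈ 0.073 > α = 0.025, fail to reject H0; the evidence is not statistically significant.

t = -1.8964; fail to reject H0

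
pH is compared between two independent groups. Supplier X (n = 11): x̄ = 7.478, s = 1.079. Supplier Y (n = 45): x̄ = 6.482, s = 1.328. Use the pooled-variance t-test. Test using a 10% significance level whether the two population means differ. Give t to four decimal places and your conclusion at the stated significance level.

Let group 1 = supplier X, group 2 = supplier Y. H0: μ_1 = μ_2; H1: μ_1 ≠ μ_2 (two-sample pooled-variance t-test, two-sided).
s_p² = [(11−1)·1.079² + (45−1)·1.328²]/(11+45−2) = 1.65259
t = (7.478 − 6.482)/√[1.65259·(1/11 + 1/45)] = 2.3035
df = n₁ + n₂ − 2 = 54
Two-sided p-value ≈ 0.025
Since p ≈ 0.025 < α = 0.1, reject H0; the data support H1.

t = 2.3035; reject H0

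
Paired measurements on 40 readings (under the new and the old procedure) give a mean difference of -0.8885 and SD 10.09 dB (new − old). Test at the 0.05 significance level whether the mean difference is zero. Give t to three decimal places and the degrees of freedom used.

H0: μ_d = 0; H1: μ_d ≠ 0 (paired t-test on the differences, two-sided).
t = d̄/(s_d/√n) = -0.8885/(10.09/√40) = -0.557
df = n − 1 = 39
Two-sided p-value ≈ 0.581
Since p ≈ 0.581 > α = 0.05, fail to reject H0; the evidence is not statistically significant.

t = -0.557, df = 39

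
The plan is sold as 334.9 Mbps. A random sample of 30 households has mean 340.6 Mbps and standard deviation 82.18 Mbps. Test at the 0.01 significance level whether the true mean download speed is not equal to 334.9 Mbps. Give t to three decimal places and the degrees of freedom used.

H0: μ = 334.9; H1: μ ≠ 334.9 (one-sample t-test, two-sided).
t = (x̄ − μ₀)/(s/√n) = (340.6 − 334.9)/(82.18/√30) = 0.380
df = n − 1 = 29
Two-sided p-value ≈ 0.707
Since p ≈ 0.707 > α = 0.01, fail to reject H0; the evidence is not statistically significant.

t = 0.380, df = 29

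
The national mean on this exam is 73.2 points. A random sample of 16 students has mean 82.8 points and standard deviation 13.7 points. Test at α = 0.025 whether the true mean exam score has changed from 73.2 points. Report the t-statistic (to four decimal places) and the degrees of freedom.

t = 2.8029, df = 15

H0: μ = 73.2; H1: μ ≠ 73.2 (one-sample t-test, two-sided).
t = (x̄ − μ₀)/(s/√n) = (82.8 − 73.2)/(13.7/√16) = 2.8029
df = n − 1 = 15
Two-sided p-value ≈ 0.0134
Since p ≈ 0.0134 < α = 0.025, reject H0; the data support H1.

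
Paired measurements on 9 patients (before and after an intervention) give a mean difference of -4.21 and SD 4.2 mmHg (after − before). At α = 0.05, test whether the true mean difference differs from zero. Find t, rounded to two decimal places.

H0: μ_d = 0; H1: μ_d ≠ 0 (paired t-test on the differences, two-sided).
t = d̄/(s_d/√n) = -4.21/(4.2/√9) = -3.01
df = n − 1 = 8
Two-sided p-value ≈ 0.0169
Since p ≈ 0.0169 < α = 0.05, reject H0; the data support H1.

-3.01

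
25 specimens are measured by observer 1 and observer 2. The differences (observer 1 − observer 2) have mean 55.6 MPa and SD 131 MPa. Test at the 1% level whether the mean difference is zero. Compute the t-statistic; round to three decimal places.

2.122

H0: μ_d = 0; H1: μ_d ≠ 0 (paired t-test on the differences, two-sided).
t = d̄/(s_d/√n) = 55.6/(131/√25) = 2.122
df = n − 1 = 24
Two-sided p-value ≈ 0.0443
Since p ≈ 0.0443 > α = 0.01, fail to reject H0; the evidence is not statistically significant.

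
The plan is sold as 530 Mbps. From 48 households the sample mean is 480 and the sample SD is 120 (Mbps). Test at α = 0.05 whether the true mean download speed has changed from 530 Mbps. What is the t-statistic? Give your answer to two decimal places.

H0: μ = 530; H1: μ ≠ 530 (one-sample t-test, two-sided).
t = (x̄ − μ₀)/(s/√n) = (480 − 530)/(120/√48) = -2.89
df = n − 1 = 47
Two-sided p-value ≈ 0.0059
Since p ≈ 0.0059 < α = 0.05, reject H0; the evidence is statistically significant.

-2.89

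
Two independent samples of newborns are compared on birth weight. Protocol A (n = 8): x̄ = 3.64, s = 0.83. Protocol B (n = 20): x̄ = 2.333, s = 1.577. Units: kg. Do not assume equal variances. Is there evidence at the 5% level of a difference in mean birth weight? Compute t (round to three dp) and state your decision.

Let group 1 = protocol A, group 2 = protocol B. H0: μ_1 = μ_2; H1: μ_1 ≠ μ_2 (Welch's two-sample t-test, two-sided).
t = (x̄_1 − x̄_2)/√(s_1²/n_1 + s_2²/n_2) = (3.64 − 2.333)/√(0.83²/8 + 1.577²/20) = 2.849
Welch–Satterthwaite df ≈ 23.65
Two-sided p-value ≈ 0.009
Since p ≈ 0.009 < α = 0.05, reject H0; the evidence is statistically significant.

t = 2.849; reject H0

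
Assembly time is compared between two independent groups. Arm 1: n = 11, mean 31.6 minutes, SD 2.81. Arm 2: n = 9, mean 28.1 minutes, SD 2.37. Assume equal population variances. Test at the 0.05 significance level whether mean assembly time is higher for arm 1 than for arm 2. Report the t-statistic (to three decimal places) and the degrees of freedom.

Let group 1 = arm 1, group 2 = arm 2. H0: μ_1 = μ_2; H1: μ_1 > μ_2 (two-sample pooled-variance t-test, right-tailed).
s_p² = [(11−1)·2.81² + (9−1)·2.37²]/(11+9−2) = 6.88312
t = (31.6 − 28.1)/√[6.88312·(1/11 + 1/9)] = 2.968
df = n₁ + n₂ − 2 = 18
p-value = P(T ≥ 2.968) ≈ 0.0041
Since p ≈ 0.0041 < α = 0.05, reject H0; the data support H1.

t = 2.968, df = 18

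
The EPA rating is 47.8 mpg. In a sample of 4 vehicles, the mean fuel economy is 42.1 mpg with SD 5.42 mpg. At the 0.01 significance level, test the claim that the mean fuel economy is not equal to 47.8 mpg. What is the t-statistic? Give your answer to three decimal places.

-2.103

H0: μ = 47.8; H1: μ ≠ 47.8 (one-sample t-test, two-sided).
t = (x̄ − μ₀)/(s/√n) = (42.1 − 47.8)/(5.42/√4) = -2.103
df = n − 1 = 3
Two-sided p-value ≈ 0.126
Since p ≈ 0.126 > α = 0.01, fail to reject H0; the data do not provide sufficient evidence against H0.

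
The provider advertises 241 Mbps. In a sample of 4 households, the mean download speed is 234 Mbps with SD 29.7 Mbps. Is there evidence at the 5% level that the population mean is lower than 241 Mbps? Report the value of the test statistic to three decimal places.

H0: μ = 241; H1: μ < 241 (one-sample t-test, left-tailed).
t = (x̄ − μ₀)/(s/√n) = (234 − 241)/(29.7/√4) = -0.471
df = n − 1 = 3
p-value = P(T ≤ -0.471) ≈ 0.335
Since p ≈ 0.335 > α = 0.05, fail to reject H0; the evidence is not statistically significant.

-0.471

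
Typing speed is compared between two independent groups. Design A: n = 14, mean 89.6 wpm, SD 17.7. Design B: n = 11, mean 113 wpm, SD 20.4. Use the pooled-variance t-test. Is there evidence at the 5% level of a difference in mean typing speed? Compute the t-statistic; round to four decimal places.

-3.0694

Let group 1 = design A, group 2 = design B. H0: μ_1 = μ_2; H1: μ_1 ≠ μ_2 (two-sample pooled-variance t-test, two-sided).
s_p² = [(14−1)·17.7² + (11−1)·20.4²]/(14+11−2) = 358.016
t = (89.6 − 113)/√[358.016·(1/14 + 1/11)] = -3.0694
df = n₁ + n₂ − 2 = 23
Two-sided p-value ≈ 0.0054
Since p ≈ 0.0054 < α = 0.05, reject H0; the evidence is statistically significant.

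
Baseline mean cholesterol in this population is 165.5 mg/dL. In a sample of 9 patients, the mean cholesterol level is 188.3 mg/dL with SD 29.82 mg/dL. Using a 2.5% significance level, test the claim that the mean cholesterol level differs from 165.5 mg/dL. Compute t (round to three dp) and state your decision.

t = 2.294; fail to reject H0

H0: μ = 165.5; H1: μ ≠ 165.5 (one-sample t-test, two-sided).
t = (x̄ − μ₀)/(s/√n) = (188.3 − 165.5)/(29.82/√9) = 2.294
df = n − 1 = 8
Two-sided p-value ≈ 0.051
Since p ≈ 0.051 > α = 0.025, fail to reject H0; the data do not provide sufficient evidence against H0.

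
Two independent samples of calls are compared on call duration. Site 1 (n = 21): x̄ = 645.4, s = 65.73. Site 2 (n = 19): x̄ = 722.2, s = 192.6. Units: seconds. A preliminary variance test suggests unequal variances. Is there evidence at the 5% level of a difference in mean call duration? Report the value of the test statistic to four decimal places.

Let group 1 = site 1, group 2 = site 2. H0: μ_1 = μ_2; H1: μ_1 ≠ μ_2 (Welch's two-sample t-test, two-sided).
t = (x̄_1 − x̄_2)/√(s_1²/n_1 + s_2²/n_2) = (645.4 − 722.2)/√(65.73²/21 + 192.6²/19) = -1.6532
Welch–Satterthwaite df ≈ 21.78
Two-sided p-value ≈ 0.1126
Since p ≈ 0.1126 > α = 0.05, fail to reject H0; the evidence is not statistically significant.

-1.6532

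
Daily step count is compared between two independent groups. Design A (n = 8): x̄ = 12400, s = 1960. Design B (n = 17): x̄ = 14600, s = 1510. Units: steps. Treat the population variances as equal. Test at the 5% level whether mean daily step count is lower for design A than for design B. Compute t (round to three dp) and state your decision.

Let group 1 = design A, group 2 = design B. H0: μ_1 = μ_2; H1: μ_1 < μ_2 (two-sample pooled-variance t-test, left-tailed).
s_p² = [(8−1)·1960² + (17−1)·1510²]/(8+17−2) = 2755340
t = (12400 − 14600)/√[2755340·(1/8 + 1/17)] = -3.091
df = n₁ + n₂ − 2 = 23
p-value = P(T ≤ -3.091) ≈ 0.0026
Since p ≈ 0.0026 < α = 0.05, reject H0; the evidence is statistically significant.

t = -3.091; reject H0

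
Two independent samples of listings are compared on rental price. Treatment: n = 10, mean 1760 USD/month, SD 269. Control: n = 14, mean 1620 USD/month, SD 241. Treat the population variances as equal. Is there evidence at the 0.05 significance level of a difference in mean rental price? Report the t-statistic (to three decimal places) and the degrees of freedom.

Let group 1 = treatment, group 2 = control. H0: μ_1 = μ_2; H1: μ_1 ≠ μ_2 (two-sample pooled-variance t-test, two-sided).
s_p² = [(10−1)·269² + (14−1)·241²]/(10+14−2) = 63922.8
t = (1760 − 1620)/√[63922.8·(1/10 + 1/14)] = 1.337
df = n₁ + n₂ − 2 = 22
Two-sided p-value ≈ 0.195
Since p ≈ 0.195 > α = 0.05, fail to reject H0; the data do not provide sufficient evidence against H0.

t = 1.337, df = 22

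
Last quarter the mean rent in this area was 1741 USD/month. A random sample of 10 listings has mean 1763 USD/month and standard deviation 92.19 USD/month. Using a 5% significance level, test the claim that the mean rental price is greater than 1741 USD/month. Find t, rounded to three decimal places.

0.755

H0: μ = 1741; H1: μ > 1741 (one-sample t-test, right-tailed).
t = (x̄ − μ₀)/(s/√n) = (1763 − 1741)/(92.19/√10) = 0.755
df = n − 1 = 9
p-value = P(T ≥ 0.755) ≈ 0.2349
Since p ≈ 0.2349 > α = 0.05, fail to reject H0; the evidence is not statistically significant.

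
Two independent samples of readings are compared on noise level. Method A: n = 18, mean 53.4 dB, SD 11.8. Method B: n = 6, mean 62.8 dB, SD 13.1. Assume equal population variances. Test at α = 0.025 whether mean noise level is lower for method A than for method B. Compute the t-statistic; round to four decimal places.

Let group 1 = method A, group 2 = method B. H0: μ_1 = μ_2; H1: μ_1 < μ_2 (two-sample pooled-variance t-test, left-tailed).
s_p² = [(18−1)·11.8² + (6−1)·13.1²]/(18+6−2) = 146.597
t = (53.4 − 62.8)/√[146.597·(1/18 + 1/6)] = -1.6469
df = n₁ + n₂ − 2 = 22
p-value = P(T ≤ -1.6469) ≈ 0.057
Since p ≈ 0.057 > α = 0.025, fail to reject H0; the evidence is not statistically significant.

-1.6469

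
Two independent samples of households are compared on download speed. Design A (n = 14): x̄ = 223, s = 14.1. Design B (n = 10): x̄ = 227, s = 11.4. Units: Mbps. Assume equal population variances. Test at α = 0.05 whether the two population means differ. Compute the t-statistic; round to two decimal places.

-0.74

Let group 1 = design A, group 2 = design B. H0: μ_1 = μ_2; H1: μ_1 ≠ μ_2 (two-sample pooled-variance t-test, two-sided).
s_p² = [(14−1)·14.1² + (10−1)·11.4²]/(14+10−2) = 170.644
t = (223 − 227)/√[170.644·(1/14 + 1/10)] = -0.74
df = n₁ + n₂ − 2 = 22
Two-sided p-value ≈ 0.4674
Since p ≈ 0.4674 > α = 0.05, fail to reject H0; the data do not provide sufficient evidence against H0.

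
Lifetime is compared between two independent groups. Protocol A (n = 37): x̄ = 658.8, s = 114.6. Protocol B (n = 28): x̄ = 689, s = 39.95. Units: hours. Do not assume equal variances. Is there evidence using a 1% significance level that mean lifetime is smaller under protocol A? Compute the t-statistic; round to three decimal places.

Let group 1 = protocol A, group 2 = protocol B. H0: μ_1 = μ_2; H1: μ_1 < μ_2 (Welch's two-sample t-test, left-tailed).
t = (x̄_1 − x̄_2)/√(s_1²/n_1 + s_2²/n_2) = (658.8 − 689)/√(114.6²/37 + 39.95²/28) = -1.488
Welch–Satterthwaite df ≈ 46.88
p-value = P(T ≤ -1.488) ≈ 0.072
Since p ≈ 0.072 > α = 0.01, fail to reject H0; the data do not provide sufficient evidence against H0.

-1.488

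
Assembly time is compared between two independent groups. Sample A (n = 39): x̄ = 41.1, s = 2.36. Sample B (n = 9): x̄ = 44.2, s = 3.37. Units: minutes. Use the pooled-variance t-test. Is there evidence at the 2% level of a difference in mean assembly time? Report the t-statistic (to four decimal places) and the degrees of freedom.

Let group 1 = sample A, group 2 = sample B. H0: μ_1 = μ_2; H1: μ_1 ≠ μ_2 (two-sample pooled-variance t-test, two-sided).
s_p² = [(39−1)·2.36² + (9−1)·3.37²]/(39+9−2) = 6.57609
t = (41.1 − 44.2)/√[6.57609·(1/39 + 1/9)] = -3.2690
df = n₁ + n₂ − 2 = 46
Two-sided p-value ≈ 0.002
Since p ≈ 0.002 < α = 0.02, reject H0; the evidence is statistically significant.

t = -3.2690, df = 46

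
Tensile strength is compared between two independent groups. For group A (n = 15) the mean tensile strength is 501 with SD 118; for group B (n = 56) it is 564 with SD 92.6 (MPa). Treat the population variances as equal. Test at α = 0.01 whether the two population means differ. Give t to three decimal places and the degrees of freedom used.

t = -2.205, df = 69

Let group 1 = group A, group 2 = group B. H0: μ_1 = μ_2; H1: μ_1 ≠ μ_2 (two-sample pooled-variance t-test, two-sided).
s_p² = [(15−1)·118² + (56−1)·92.6²]/(15+56−2) = 9660.11
t = (501 − 564)/√[9660.11·(1/15 + 1/56)] = -2.205
df = n₁ + n₂ − 2 = 69
Two-sided p-value ≈ 0.031
Since p ≈ 0.031 > α = 0.01, fail to reject H0; the evidence is not statistically significant.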